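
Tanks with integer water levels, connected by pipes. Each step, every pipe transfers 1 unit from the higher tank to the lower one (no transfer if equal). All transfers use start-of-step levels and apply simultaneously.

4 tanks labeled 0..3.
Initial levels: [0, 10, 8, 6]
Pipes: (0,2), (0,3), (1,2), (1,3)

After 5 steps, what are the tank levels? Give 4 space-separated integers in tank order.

Answer: 6 6 6 6

Derivation:
Step 1: flows [2->0,3->0,1->2,1->3] -> levels [2 8 8 6]
Step 2: flows [2->0,3->0,1=2,1->3] -> levels [4 7 7 6]
Step 3: flows [2->0,3->0,1=2,1->3] -> levels [6 6 6 6]
Step 4: flows [0=2,0=3,1=2,1=3] -> levels [6 6 6 6]
  -> stable; steps 5..5 unchanged -> [6 6 6 6]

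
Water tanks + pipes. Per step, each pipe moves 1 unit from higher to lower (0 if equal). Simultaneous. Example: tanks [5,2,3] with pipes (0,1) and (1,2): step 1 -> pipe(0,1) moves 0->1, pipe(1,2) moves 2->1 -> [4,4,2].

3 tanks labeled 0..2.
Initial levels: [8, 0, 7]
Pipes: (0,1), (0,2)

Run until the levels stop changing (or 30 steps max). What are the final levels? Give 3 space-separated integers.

Step 1: flows [0->1,0->2] -> levels [6 1 8]
Step 2: flows [0->1,2->0] -> levels [6 2 7]
Step 3: flows [0->1,2->0] -> levels [6 3 6]
Step 4: flows [0->1,0=2] -> levels [5 4 6]
Step 5: flows [0->1,2->0] -> levels [5 5 5]
Step 6: flows [0=1,0=2] -> levels [5 5 5]
  -> stable (no change)

Answer: 5 5 5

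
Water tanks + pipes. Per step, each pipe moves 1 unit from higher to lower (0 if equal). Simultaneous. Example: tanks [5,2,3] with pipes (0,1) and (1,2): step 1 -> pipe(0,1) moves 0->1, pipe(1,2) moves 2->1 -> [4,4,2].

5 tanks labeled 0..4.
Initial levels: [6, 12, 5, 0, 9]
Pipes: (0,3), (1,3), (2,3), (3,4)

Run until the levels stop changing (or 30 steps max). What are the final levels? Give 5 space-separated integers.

Answer: 7 7 7 4 7

Derivation:
Step 1: flows [0->3,1->3,2->3,4->3] -> levels [5 11 4 4 8]
Step 2: flows [0->3,1->3,2=3,4->3] -> levels [4 10 4 7 7]
Step 3: flows [3->0,1->3,3->2,3=4] -> levels [5 9 5 6 7]
Step 4: flows [3->0,1->3,3->2,4->3] -> levels [6 8 6 6 6]
Step 5: flows [0=3,1->3,2=3,3=4] -> levels [6 7 6 7 6]
Step 6: flows [3->0,1=3,3->2,3->4] -> levels [7 7 7 4 7]
Step 7: flows [0->3,1->3,2->3,4->3] -> levels [6 6 6 8 6]
Step 8: flows [3->0,3->1,3->2,3->4] -> levels [7 7 7 4 7]
  -> period-2 cycle: step 8 state = step 6 state; never stabilizes
  -> state at step 30: (30-6) mod 2 = 0, same as step 6 -> [7 7 7 4 7]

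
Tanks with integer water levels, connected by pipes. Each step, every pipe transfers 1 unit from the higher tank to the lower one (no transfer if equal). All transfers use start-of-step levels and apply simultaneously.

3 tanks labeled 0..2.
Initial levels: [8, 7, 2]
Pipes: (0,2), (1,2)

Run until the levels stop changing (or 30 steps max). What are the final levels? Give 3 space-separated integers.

Answer: 5 5 7

Derivation:
Step 1: flows [0->2,1->2] -> levels [7 6 4]
Step 2: flows [0->2,1->2] -> levels [6 5 6]
Step 3: flows [0=2,2->1] -> levels [6 6 5]
Step 4: flows [0->2,1->2] -> levels [5 5 7]
Step 5: flows [2->0,2->1] -> levels [6 6 5]
  -> period-2 cycle: step 5 state = step 3 state; never stabilizes
  -> state at step 30: (30-3) mod 2 = 1, same as step 4 -> [5 5 7]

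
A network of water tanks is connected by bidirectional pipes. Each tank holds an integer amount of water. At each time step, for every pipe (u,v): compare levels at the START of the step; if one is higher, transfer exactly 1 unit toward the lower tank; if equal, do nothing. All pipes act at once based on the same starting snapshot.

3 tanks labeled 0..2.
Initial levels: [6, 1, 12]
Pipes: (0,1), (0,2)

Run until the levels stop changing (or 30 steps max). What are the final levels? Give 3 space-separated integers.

Step 1: flows [0->1,2->0] -> levels [6 2 11]
Step 2: flows [0->1,2->0] -> levels [6 3 10]
Step 3: flows [0->1,2->0] -> levels [6 4 9]
Step 4: flows [0->1,2->0] -> levels [6 5 8]
Step 5: flows [0->1,2->0] -> levels [6 6 7]
Step 6: flows [0=1,2->0] -> levels [7 6 6]
Step 7: flows [0->1,0->2] -> levels [5 7 7]
Step 8: flows [1->0,2->0] -> levels [7 6 6]
  -> period-2 cycle: step 8 state = step 6 state; never stabilizes
  -> state at step 30: (30-6) mod 2 = 0, same as step 6 -> [7 6 6]

Answer: 7 6 6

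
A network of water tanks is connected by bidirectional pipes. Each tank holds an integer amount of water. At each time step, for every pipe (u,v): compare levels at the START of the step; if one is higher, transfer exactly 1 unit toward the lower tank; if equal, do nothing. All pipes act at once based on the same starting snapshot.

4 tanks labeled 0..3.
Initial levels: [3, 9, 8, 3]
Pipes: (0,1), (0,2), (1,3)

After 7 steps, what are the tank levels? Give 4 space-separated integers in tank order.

Answer: 5 6 7 5

Derivation:
Step 1: flows [1->0,2->0,1->3] -> levels [5 7 7 4]
Step 2: flows [1->0,2->0,1->3] -> levels [7 5 6 5]
Step 3: flows [0->1,0->2,1=3] -> levels [5 6 7 5]
Step 4: flows [1->0,2->0,1->3] -> levels [7 4 6 6]
Step 5: flows [0->1,0->2,3->1] -> levels [5 6 7 5]
  -> period-2 cycle: step 5 state = step 3 state
  -> state at step 7: (7-3) mod 2 = 0, same as step 3 -> [5 6 7 5]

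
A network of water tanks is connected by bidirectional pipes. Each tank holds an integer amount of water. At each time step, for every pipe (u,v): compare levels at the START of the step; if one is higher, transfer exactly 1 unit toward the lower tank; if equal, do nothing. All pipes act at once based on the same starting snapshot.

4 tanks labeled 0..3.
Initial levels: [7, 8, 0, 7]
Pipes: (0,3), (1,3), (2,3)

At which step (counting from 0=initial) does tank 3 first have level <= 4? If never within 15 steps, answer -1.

Step 1: flows [0=3,1->3,3->2] -> levels [7 7 1 7]
Step 2: flows [0=3,1=3,3->2] -> levels [7 7 2 6]
Step 3: flows [0->3,1->3,3->2] -> levels [6 6 3 7]
Step 4: flows [3->0,3->1,3->2] -> levels [7 7 4 4]
Tank 3 first reaches <=4 at step 4

Answer: 4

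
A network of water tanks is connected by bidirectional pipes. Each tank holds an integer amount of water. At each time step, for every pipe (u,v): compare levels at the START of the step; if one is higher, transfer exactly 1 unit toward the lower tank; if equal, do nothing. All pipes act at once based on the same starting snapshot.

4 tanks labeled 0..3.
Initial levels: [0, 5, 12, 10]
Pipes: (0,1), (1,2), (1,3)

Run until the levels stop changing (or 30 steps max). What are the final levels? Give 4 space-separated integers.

Answer: 6 5 8 8

Derivation:
Step 1: flows [1->0,2->1,3->1] -> levels [1 6 11 9]
Step 2: flows [1->0,2->1,3->1] -> levels [2 7 10 8]
Step 3: flows [1->0,2->1,3->1] -> levels [3 8 9 7]
Step 4: flows [1->0,2->1,1->3] -> levels [4 7 8 8]
Step 5: flows [1->0,2->1,3->1] -> levels [5 8 7 7]
Step 6: flows [1->0,1->2,1->3] -> levels [6 5 8 8]
Step 7: flows [0->1,2->1,3->1] -> levels [5 8 7 7]
  -> period-2 cycle: step 7 state = step 5 state; never stabilizes
  -> state at step 30: (30-5) mod 2 = 1, same as step 6 -> [6 5 8 8]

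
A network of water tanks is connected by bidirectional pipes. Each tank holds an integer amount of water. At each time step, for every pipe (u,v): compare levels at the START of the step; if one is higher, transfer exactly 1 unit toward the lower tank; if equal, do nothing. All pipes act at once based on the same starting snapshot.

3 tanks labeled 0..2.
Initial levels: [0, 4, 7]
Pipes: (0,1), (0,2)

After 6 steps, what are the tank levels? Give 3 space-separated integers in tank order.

Answer: 3 4 4

Derivation:
Step 1: flows [1->0,2->0] -> levels [2 3 6]
Step 2: flows [1->0,2->0] -> levels [4 2 5]
Step 3: flows [0->1,2->0] -> levels [4 3 4]
Step 4: flows [0->1,0=2] -> levels [3 4 4]
Step 5: flows [1->0,2->0] -> levels [5 3 3]
Step 6: flows [0->1,0->2] -> levels [3 4 4]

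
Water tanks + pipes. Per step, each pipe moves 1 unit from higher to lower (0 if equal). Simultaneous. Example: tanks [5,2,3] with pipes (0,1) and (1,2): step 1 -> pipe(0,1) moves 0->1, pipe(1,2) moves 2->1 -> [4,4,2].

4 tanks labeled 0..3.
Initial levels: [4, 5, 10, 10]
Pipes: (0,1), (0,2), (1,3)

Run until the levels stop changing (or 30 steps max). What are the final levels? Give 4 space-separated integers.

Answer: 6 8 8 7

Derivation:
Step 1: flows [1->0,2->0,3->1] -> levels [6 5 9 9]
Step 2: flows [0->1,2->0,3->1] -> levels [6 7 8 8]
Step 3: flows [1->0,2->0,3->1] -> levels [8 7 7 7]
Step 4: flows [0->1,0->2,1=3] -> levels [6 8 8 7]
Step 5: flows [1->0,2->0,1->3] -> levels [8 6 7 8]
Step 6: flows [0->1,0->2,3->1] -> levels [6 8 8 7]
  -> period-2 cycle: step 6 state = step 4 state; never stabilizes
  -> state at step 30: (30-4) mod 2 = 0, same as step 4 -> [6 8 8 7]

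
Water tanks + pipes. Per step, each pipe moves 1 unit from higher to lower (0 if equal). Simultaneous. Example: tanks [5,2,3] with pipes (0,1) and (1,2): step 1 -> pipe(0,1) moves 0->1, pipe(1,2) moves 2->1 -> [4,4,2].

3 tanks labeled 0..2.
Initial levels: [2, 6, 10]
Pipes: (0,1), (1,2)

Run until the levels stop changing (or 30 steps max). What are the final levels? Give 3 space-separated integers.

Answer: 6 6 6

Derivation:
Step 1: flows [1->0,2->1] -> levels [3 6 9]
Step 2: flows [1->0,2->1] -> levels [4 6 8]
Step 3: flows [1->0,2->1] -> levels [5 6 7]
Step 4: flows [1->0,2->1] -> levels [6 6 6]
Step 5: flows [0=1,1=2] -> levels [6 6 6]
  -> stable (no change)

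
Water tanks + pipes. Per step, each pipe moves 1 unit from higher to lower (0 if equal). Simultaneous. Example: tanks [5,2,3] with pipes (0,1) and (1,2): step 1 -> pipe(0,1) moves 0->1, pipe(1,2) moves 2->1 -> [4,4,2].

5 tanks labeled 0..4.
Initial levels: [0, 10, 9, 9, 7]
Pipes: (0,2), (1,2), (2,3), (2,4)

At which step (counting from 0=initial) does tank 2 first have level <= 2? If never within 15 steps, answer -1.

Answer: -1

Derivation:
Step 1: flows [2->0,1->2,2=3,2->4] -> levels [1 9 8 9 8]
Step 2: flows [2->0,1->2,3->2,2=4] -> levels [2 8 9 8 8]
Step 3: flows [2->0,2->1,2->3,2->4] -> levels [3 9 5 9 9]
Step 4: flows [2->0,1->2,3->2,4->2] -> levels [4 8 7 8 8]
Step 5: flows [2->0,1->2,3->2,4->2] -> levels [5 7 9 7 7]
Step 6: flows [2->0,2->1,2->3,2->4] -> levels [6 8 5 8 8]
Step 7: flows [0->2,1->2,3->2,4->2] -> levels [5 7 9 7 7]
  -> period-2 cycle (repeats step 5); tank 2 never drops to <=2
Tank 2 never reaches <=2 within 15 steps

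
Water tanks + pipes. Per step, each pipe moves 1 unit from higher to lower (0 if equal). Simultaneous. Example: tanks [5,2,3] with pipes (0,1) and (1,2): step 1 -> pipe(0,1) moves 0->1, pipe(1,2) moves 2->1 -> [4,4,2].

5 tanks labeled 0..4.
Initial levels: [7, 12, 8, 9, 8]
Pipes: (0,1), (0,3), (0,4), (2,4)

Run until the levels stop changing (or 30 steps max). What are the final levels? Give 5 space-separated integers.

Step 1: flows [1->0,3->0,4->0,2=4] -> levels [10 11 8 8 7]
Step 2: flows [1->0,0->3,0->4,2->4] -> levels [9 10 7 9 9]
Step 3: flows [1->0,0=3,0=4,4->2] -> levels [10 9 8 9 8]
Step 4: flows [0->1,0->3,0->4,2=4] -> levels [7 10 8 10 9]
Step 5: flows [1->0,3->0,4->0,4->2] -> levels [10 9 9 9 7]
Step 6: flows [0->1,0->3,0->4,2->4] -> levels [7 10 8 10 9]
  -> period-2 cycle: step 6 state = step 4 state; never stabilizes
  -> state at step 30: (30-4) mod 2 = 0, same as step 4 -> [7 10 8 10 9]

Answer: 7 10 8 10 9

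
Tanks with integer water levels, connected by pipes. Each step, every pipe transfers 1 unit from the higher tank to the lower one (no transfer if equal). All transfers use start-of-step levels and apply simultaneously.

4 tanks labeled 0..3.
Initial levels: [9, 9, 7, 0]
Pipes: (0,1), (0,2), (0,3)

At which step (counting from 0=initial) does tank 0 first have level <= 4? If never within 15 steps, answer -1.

Answer: 7

Derivation:
Step 1: flows [0=1,0->2,0->3] -> levels [7 9 8 1]
Step 2: flows [1->0,2->0,0->3] -> levels [8 8 7 2]
Step 3: flows [0=1,0->2,0->3] -> levels [6 8 8 3]
Step 4: flows [1->0,2->0,0->3] -> levels [7 7 7 4]
Step 5: flows [0=1,0=2,0->3] -> levels [6 7 7 5]
Step 6: flows [1->0,2->0,0->3] -> levels [7 6 6 6]
Step 7: flows [0->1,0->2,0->3] -> levels [4 7 7 7]
Tank 0 first reaches <=4 at step 7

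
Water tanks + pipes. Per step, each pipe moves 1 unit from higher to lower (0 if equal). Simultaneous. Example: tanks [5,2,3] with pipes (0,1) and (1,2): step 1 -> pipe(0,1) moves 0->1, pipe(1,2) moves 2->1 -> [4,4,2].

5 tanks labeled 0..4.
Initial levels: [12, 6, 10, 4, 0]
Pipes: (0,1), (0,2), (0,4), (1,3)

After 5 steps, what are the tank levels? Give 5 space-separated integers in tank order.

Step 1: flows [0->1,0->2,0->4,1->3] -> levels [9 6 11 5 1]
Step 2: flows [0->1,2->0,0->4,1->3] -> levels [8 6 10 6 2]
Step 3: flows [0->1,2->0,0->4,1=3] -> levels [7 7 9 6 3]
Step 4: flows [0=1,2->0,0->4,1->3] -> levels [7 6 8 7 4]
Step 5: flows [0->1,2->0,0->4,3->1] -> levels [6 8 7 6 5]

Answer: 6 8 7 6 5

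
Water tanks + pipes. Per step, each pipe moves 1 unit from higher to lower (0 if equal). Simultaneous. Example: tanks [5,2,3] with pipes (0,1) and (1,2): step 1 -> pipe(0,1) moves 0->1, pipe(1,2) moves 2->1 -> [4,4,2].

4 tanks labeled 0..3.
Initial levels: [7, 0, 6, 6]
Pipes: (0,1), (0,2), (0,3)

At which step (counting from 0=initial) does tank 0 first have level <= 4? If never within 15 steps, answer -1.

Step 1: flows [0->1,0->2,0->3] -> levels [4 1 7 7]
Tank 0 first reaches <=4 at step 1

Answer: 1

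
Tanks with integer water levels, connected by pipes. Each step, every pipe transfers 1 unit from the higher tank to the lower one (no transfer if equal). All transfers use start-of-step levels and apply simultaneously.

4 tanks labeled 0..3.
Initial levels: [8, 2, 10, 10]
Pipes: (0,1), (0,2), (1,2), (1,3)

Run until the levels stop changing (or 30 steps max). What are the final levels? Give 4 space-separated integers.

Answer: 7 9 7 7

Derivation:
Step 1: flows [0->1,2->0,2->1,3->1] -> levels [8 5 8 9]
Step 2: flows [0->1,0=2,2->1,3->1] -> levels [7 8 7 8]
Step 3: flows [1->0,0=2,1->2,1=3] -> levels [8 6 8 8]
Step 4: flows [0->1,0=2,2->1,3->1] -> levels [7 9 7 7]
Step 5: flows [1->0,0=2,1->2,1->3] -> levels [8 6 8 8]
  -> period-2 cycle: step 5 state = step 3 state; never stabilizes
  -> state at step 30: (30-3) mod 2 = 1, same as step 4 -> [7 9 7 7]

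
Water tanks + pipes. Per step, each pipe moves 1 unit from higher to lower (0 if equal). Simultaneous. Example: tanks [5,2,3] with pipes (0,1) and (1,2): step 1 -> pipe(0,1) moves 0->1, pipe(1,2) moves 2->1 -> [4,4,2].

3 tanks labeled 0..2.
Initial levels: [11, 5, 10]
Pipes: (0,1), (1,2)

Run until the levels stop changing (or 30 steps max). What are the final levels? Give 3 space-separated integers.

Answer: 8 10 8

Derivation:
Step 1: flows [0->1,2->1] -> levels [10 7 9]
Step 2: flows [0->1,2->1] -> levels [9 9 8]
Step 3: flows [0=1,1->2] -> levels [9 8 9]
Step 4: flows [0->1,2->1] -> levels [8 10 8]
Step 5: flows [1->0,1->2] -> levels [9 8 9]
  -> period-2 cycle: step 5 state = step 3 state; never stabilizes
  -> state at step 30: (30-3) mod 2 = 1, same as step 4 -> [8 10 8]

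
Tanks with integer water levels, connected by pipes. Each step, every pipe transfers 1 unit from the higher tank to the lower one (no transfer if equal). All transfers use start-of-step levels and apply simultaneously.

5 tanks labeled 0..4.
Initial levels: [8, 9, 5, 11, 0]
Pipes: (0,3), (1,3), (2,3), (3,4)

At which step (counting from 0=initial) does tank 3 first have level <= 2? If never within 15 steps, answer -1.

Answer: -1

Derivation:
Step 1: flows [3->0,3->1,3->2,3->4] -> levels [9 10 6 7 1]
Step 2: flows [0->3,1->3,3->2,3->4] -> levels [8 9 7 7 2]
Step 3: flows [0->3,1->3,2=3,3->4] -> levels [7 8 7 8 3]
Step 4: flows [3->0,1=3,3->2,3->4] -> levels [8 8 8 5 4]
Step 5: flows [0->3,1->3,2->3,3->4] -> levels [7 7 7 7 5]
Step 6: flows [0=3,1=3,2=3,3->4] -> levels [7 7 7 6 6]
Step 7: flows [0->3,1->3,2->3,3=4] -> levels [6 6 6 9 6]
Step 8: flows [3->0,3->1,3->2,3->4] -> levels [7 7 7 5 7]
Step 9: flows [0->3,1->3,2->3,4->3] -> levels [6 6 6 9 6]
  -> period-2 cycle (repeats step 7); tank 3 never drops to <=2
Tank 3 never reaches <=2 within 15 steps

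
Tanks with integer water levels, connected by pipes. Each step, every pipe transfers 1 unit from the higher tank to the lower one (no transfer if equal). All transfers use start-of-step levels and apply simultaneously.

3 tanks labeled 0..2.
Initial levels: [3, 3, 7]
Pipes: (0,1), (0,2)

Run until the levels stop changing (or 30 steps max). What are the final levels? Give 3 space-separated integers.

Answer: 3 5 5

Derivation:
Step 1: flows [0=1,2->0] -> levels [4 3 6]
Step 2: flows [0->1,2->0] -> levels [4 4 5]
Step 3: flows [0=1,2->0] -> levels [5 4 4]
Step 4: flows [0->1,0->2] -> levels [3 5 5]
Step 5: flows [1->0,2->0] -> levels [5 4 4]
  -> period-2 cycle: step 5 state = step 3 state; never stabilizes
  -> state at step 30: (30-3) mod 2 = 1, same as step 4 -> [3 5 5]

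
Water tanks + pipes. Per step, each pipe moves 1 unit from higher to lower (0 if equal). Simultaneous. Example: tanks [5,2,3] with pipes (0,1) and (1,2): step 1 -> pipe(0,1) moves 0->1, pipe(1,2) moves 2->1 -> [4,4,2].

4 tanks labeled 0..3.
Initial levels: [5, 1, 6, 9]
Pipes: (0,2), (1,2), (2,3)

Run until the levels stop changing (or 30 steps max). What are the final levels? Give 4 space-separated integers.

Step 1: flows [2->0,2->1,3->2] -> levels [6 2 5 8]
Step 2: flows [0->2,2->1,3->2] -> levels [5 3 6 7]
Step 3: flows [2->0,2->1,3->2] -> levels [6 4 5 6]
Step 4: flows [0->2,2->1,3->2] -> levels [5 5 6 5]
Step 5: flows [2->0,2->1,2->3] -> levels [6 6 3 6]
Step 6: flows [0->2,1->2,3->2] -> levels [5 5 6 5]
  -> period-2 cycle: step 6 state = step 4 state; never stabilizes
  -> state at step 30: (30-4) mod 2 = 0, same as step 4 -> [5 5 6 5]

Answer: 5 5 6 5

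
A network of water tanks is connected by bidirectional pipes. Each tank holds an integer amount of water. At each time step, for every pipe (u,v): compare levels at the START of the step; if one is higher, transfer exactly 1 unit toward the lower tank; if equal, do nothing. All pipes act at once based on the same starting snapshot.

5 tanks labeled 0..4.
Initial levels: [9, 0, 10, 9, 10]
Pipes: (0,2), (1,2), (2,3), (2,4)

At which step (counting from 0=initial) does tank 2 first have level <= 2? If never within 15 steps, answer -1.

Step 1: flows [2->0,2->1,2->3,2=4] -> levels [10 1 7 10 10]
Step 2: flows [0->2,2->1,3->2,4->2] -> levels [9 2 9 9 9]
Step 3: flows [0=2,2->1,2=3,2=4] -> levels [9 3 8 9 9]
Step 4: flows [0->2,2->1,3->2,4->2] -> levels [8 4 10 8 8]
Step 5: flows [2->0,2->1,2->3,2->4] -> levels [9 5 6 9 9]
Step 6: flows [0->2,2->1,3->2,4->2] -> levels [8 6 8 8 8]
Step 7: flows [0=2,2->1,2=3,2=4] -> levels [8 7 7 8 8]
Step 8: flows [0->2,1=2,3->2,4->2] -> levels [7 7 10 7 7]
Step 9: flows [2->0,2->1,2->3,2->4] -> levels [8 8 6 8 8]
Step 10: flows [0->2,1->2,3->2,4->2] -> levels [7 7 10 7 7]
  -> period-2 cycle (repeats step 8); tank 2 never drops to <=2
Tank 2 never reaches <=2 within 15 steps

Answer: -1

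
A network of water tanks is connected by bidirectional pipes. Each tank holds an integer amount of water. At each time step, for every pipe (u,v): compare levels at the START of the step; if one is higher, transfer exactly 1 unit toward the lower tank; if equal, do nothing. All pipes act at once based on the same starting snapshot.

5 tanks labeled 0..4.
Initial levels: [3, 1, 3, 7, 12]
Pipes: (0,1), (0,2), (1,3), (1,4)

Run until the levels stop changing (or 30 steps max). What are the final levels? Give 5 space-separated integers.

Step 1: flows [0->1,0=2,3->1,4->1] -> levels [2 4 3 6 11]
Step 2: flows [1->0,2->0,3->1,4->1] -> levels [4 5 2 5 10]
Step 3: flows [1->0,0->2,1=3,4->1] -> levels [4 5 3 5 9]
Step 4: flows [1->0,0->2,1=3,4->1] -> levels [4 5 4 5 8]
Step 5: flows [1->0,0=2,1=3,4->1] -> levels [5 5 4 5 7]
Step 6: flows [0=1,0->2,1=3,4->1] -> levels [4 6 5 5 6]
Step 7: flows [1->0,2->0,1->3,1=4] -> levels [6 4 4 6 6]
Step 8: flows [0->1,0->2,3->1,4->1] -> levels [4 7 5 5 5]
Step 9: flows [1->0,2->0,1->3,1->4] -> levels [6 4 4 6 6]
  -> period-2 cycle: step 9 state = step 7 state; never stabilizes
  -> state at step 30: (30-7) mod 2 = 1, same as step 8 -> [4 7 5 5 5]

Answer: 4 7 5 5 5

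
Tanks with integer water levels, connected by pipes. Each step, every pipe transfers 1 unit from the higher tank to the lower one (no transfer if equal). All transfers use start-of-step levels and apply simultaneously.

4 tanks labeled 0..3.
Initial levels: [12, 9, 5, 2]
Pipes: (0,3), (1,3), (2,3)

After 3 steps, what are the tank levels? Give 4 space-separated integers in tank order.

Answer: 9 6 6 7

Derivation:
Step 1: flows [0->3,1->3,2->3] -> levels [11 8 4 5]
Step 2: flows [0->3,1->3,3->2] -> levels [10 7 5 6]
Step 3: flows [0->3,1->3,3->2] -> levels [9 6 6 7]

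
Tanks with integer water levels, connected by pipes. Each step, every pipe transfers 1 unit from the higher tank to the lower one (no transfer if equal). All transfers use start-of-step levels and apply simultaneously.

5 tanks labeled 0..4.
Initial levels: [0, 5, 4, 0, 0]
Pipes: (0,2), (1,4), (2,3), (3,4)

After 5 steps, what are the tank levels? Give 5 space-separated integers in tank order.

Step 1: flows [2->0,1->4,2->3,3=4] -> levels [1 4 2 1 1]
Step 2: flows [2->0,1->4,2->3,3=4] -> levels [2 3 0 2 2]
Step 3: flows [0->2,1->4,3->2,3=4] -> levels [1 2 2 1 3]
Step 4: flows [2->0,4->1,2->3,4->3] -> levels [2 3 0 3 1]
Step 5: flows [0->2,1->4,3->2,3->4] -> levels [1 2 2 1 3]

Answer: 1 2 2 1 3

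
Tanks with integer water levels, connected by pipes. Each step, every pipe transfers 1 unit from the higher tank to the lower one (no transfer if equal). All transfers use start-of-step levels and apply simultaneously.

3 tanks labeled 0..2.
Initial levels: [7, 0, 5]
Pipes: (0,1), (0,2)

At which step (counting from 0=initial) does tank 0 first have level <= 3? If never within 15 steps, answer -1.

Step 1: flows [0->1,0->2] -> levels [5 1 6]
Step 2: flows [0->1,2->0] -> levels [5 2 5]
Step 3: flows [0->1,0=2] -> levels [4 3 5]
Step 4: flows [0->1,2->0] -> levels [4 4 4]
Step 5: flows [0=1,0=2] -> levels [4 4 4]
  -> stable; tank 0 stays at 4 > 3
Tank 0 never reaches <=3 within 15 steps

Answer: -1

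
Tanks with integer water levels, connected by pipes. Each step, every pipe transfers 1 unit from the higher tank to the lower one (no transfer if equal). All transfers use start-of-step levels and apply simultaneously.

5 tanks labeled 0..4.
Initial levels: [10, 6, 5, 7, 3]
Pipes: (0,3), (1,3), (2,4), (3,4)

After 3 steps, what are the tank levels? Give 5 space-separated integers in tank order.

Answer: 7 7 5 6 6

Derivation:
Step 1: flows [0->3,3->1,2->4,3->4] -> levels [9 7 4 6 5]
Step 2: flows [0->3,1->3,4->2,3->4] -> levels [8 6 5 7 5]
Step 3: flows [0->3,3->1,2=4,3->4] -> levels [7 7 5 6 6]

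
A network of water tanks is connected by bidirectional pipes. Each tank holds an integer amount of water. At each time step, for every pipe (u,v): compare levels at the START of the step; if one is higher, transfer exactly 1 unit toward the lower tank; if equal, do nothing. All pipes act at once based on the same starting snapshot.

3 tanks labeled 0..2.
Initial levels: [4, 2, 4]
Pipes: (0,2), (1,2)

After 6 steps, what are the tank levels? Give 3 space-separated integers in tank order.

Answer: 3 3 4

Derivation:
Step 1: flows [0=2,2->1] -> levels [4 3 3]
Step 2: flows [0->2,1=2] -> levels [3 3 4]
Step 3: flows [2->0,2->1] -> levels [4 4 2]
Step 4: flows [0->2,1->2] -> levels [3 3 4]
  -> period-2 cycle: step 4 state = step 2 state
  -> state at step 6: (6-2) mod 2 = 0, same as step 2 -> [3 3 4]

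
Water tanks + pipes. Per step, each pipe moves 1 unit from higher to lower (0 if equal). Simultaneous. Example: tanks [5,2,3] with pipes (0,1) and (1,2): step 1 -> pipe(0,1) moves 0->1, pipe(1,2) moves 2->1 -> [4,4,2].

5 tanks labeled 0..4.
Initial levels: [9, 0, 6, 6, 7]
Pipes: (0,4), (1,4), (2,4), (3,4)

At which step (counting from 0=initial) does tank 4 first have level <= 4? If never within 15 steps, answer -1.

Step 1: flows [0->4,4->1,4->2,4->3] -> levels [8 1 7 7 5]
Step 2: flows [0->4,4->1,2->4,3->4] -> levels [7 2 6 6 7]
Step 3: flows [0=4,4->1,4->2,4->3] -> levels [7 3 7 7 4]
Tank 4 first reaches <=4 at step 3

Answer: 3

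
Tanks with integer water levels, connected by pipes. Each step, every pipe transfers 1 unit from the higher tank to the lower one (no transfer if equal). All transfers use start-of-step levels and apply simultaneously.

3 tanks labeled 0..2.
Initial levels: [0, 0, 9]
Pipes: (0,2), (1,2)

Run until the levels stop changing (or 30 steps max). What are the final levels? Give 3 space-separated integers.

Step 1: flows [2->0,2->1] -> levels [1 1 7]
Step 2: flows [2->0,2->1] -> levels [2 2 5]
Step 3: flows [2->0,2->1] -> levels [3 3 3]
Step 4: flows [0=2,1=2] -> levels [3 3 3]
  -> stable (no change)

Answer: 3 3 3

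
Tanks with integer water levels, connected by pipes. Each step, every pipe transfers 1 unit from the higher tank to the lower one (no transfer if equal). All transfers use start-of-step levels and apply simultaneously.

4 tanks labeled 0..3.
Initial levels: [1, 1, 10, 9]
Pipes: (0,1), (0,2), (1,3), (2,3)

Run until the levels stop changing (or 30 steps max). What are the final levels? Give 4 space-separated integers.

Answer: 4 7 6 4

Derivation:
Step 1: flows [0=1,2->0,3->1,2->3] -> levels [2 2 8 9]
Step 2: flows [0=1,2->0,3->1,3->2] -> levels [3 3 8 7]
Step 3: flows [0=1,2->0,3->1,2->3] -> levels [4 4 6 7]
Step 4: flows [0=1,2->0,3->1,3->2] -> levels [5 5 6 5]
Step 5: flows [0=1,2->0,1=3,2->3] -> levels [6 5 4 6]
Step 6: flows [0->1,0->2,3->1,3->2] -> levels [4 7 6 4]
Step 7: flows [1->0,2->0,1->3,2->3] -> levels [6 5 4 6]
  -> period-2 cycle: step 7 state = step 5 state; never stabilizes
  -> state at step 30: (30-5) mod 2 = 1, same as step 6 -> [4 7 6 4]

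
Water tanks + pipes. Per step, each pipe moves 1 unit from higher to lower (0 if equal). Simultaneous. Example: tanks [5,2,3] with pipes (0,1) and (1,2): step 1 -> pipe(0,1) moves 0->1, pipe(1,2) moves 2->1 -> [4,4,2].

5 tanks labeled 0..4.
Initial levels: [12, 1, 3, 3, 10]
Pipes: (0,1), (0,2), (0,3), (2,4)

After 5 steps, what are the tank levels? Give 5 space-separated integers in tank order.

Step 1: flows [0->1,0->2,0->3,4->2] -> levels [9 2 5 4 9]
Step 2: flows [0->1,0->2,0->3,4->2] -> levels [6 3 7 5 8]
Step 3: flows [0->1,2->0,0->3,4->2] -> levels [5 4 7 6 7]
Step 4: flows [0->1,2->0,3->0,2=4] -> levels [6 5 6 5 7]
Step 5: flows [0->1,0=2,0->3,4->2] -> levels [4 6 7 6 6]

Answer: 4 6 7 6 6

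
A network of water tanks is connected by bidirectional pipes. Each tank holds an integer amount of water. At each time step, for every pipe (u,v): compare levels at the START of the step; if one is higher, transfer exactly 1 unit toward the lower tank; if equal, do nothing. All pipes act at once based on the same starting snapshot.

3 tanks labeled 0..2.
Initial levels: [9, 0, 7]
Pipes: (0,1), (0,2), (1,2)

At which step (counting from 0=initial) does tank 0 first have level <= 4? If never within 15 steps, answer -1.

Step 1: flows [0->1,0->2,2->1] -> levels [7 2 7]
Step 2: flows [0->1,0=2,2->1] -> levels [6 4 6]
Step 3: flows [0->1,0=2,2->1] -> levels [5 6 5]
Step 4: flows [1->0,0=2,1->2] -> levels [6 4 6]
  -> period-2 cycle (repeats step 2); tank 0 never drops to <=4
Tank 0 never reaches <=4 within 15 steps

Answer: -1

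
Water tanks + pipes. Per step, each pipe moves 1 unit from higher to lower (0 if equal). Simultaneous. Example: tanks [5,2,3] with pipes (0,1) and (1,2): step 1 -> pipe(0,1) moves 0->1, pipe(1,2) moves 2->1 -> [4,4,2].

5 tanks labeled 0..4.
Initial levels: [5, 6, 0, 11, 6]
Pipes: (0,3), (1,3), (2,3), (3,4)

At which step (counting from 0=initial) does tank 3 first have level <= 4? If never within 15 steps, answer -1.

Answer: 4

Derivation:
Step 1: flows [3->0,3->1,3->2,3->4] -> levels [6 7 1 7 7]
Step 2: flows [3->0,1=3,3->2,3=4] -> levels [7 7 2 5 7]
Step 3: flows [0->3,1->3,3->2,4->3] -> levels [6 6 3 7 6]
Step 4: flows [3->0,3->1,3->2,3->4] -> levels [7 7 4 3 7]
Tank 3 first reaches <=4 at step 4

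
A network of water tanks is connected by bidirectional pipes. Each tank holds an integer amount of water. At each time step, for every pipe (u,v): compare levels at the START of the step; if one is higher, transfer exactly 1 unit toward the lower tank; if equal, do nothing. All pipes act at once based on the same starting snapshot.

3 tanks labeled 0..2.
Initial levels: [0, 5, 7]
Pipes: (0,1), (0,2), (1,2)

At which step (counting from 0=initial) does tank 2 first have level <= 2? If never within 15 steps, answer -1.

Step 1: flows [1->0,2->0,2->1] -> levels [2 5 5]
Step 2: flows [1->0,2->0,1=2] -> levels [4 4 4]
Step 3: flows [0=1,0=2,1=2] -> levels [4 4 4]
  -> stable; tank 2 stays at 4 > 2
Tank 2 never reaches <=2 within 15 steps

Answer: -1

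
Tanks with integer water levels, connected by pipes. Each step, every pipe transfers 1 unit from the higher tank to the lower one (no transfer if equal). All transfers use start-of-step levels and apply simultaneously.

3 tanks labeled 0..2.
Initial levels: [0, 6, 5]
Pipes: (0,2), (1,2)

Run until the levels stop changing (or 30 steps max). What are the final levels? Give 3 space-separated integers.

Step 1: flows [2->0,1->2] -> levels [1 5 5]
Step 2: flows [2->0,1=2] -> levels [2 5 4]
Step 3: flows [2->0,1->2] -> levels [3 4 4]
Step 4: flows [2->0,1=2] -> levels [4 4 3]
Step 5: flows [0->2,1->2] -> levels [3 3 5]
Step 6: flows [2->0,2->1] -> levels [4 4 3]
  -> period-2 cycle: step 6 state = step 4 state; never stabilizes
  -> state at step 30: (30-4) mod 2 = 0, same as step 4 -> [4 4 3]

Answer: 4 4 3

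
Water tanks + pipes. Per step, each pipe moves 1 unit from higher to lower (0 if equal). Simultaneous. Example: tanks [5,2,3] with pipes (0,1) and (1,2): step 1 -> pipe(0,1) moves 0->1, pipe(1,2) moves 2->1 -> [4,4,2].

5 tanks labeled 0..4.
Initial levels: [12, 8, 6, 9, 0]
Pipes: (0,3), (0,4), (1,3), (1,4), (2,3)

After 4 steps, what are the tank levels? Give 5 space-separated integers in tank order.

Answer: 6 6 7 8 8

Derivation:
Step 1: flows [0->3,0->4,3->1,1->4,3->2] -> levels [10 8 7 8 2]
Step 2: flows [0->3,0->4,1=3,1->4,3->2] -> levels [8 7 8 8 4]
Step 3: flows [0=3,0->4,3->1,1->4,2=3] -> levels [7 7 8 7 6]
Step 4: flows [0=3,0->4,1=3,1->4,2->3] -> levels [6 6 7 8 8]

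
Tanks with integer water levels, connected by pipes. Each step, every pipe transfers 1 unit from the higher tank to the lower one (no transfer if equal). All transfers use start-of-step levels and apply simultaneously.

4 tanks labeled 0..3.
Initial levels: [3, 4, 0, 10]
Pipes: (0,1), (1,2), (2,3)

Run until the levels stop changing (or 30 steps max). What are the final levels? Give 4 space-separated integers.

Step 1: flows [1->0,1->2,3->2] -> levels [4 2 2 9]
Step 2: flows [0->1,1=2,3->2] -> levels [3 3 3 8]
Step 3: flows [0=1,1=2,3->2] -> levels [3 3 4 7]
Step 4: flows [0=1,2->1,3->2] -> levels [3 4 4 6]
Step 5: flows [1->0,1=2,3->2] -> levels [4 3 5 5]
Step 6: flows [0->1,2->1,2=3] -> levels [3 5 4 5]
Step 7: flows [1->0,1->2,3->2] -> levels [4 3 6 4]
Step 8: flows [0->1,2->1,2->3] -> levels [3 5 4 5]
  -> period-2 cycle: step 8 state = step 6 state; never stabilizes
  -> state at step 30: (30-6) mod 2 = 0, same as step 6 -> [3 5 4 5]

Answer: 3 5 4 5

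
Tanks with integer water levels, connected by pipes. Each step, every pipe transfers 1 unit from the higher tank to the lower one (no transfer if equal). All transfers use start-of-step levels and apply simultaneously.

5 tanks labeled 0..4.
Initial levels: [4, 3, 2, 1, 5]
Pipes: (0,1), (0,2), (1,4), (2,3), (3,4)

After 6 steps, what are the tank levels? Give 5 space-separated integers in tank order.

Step 1: flows [0->1,0->2,4->1,2->3,4->3] -> levels [2 5 2 3 3]
Step 2: flows [1->0,0=2,1->4,3->2,3=4] -> levels [3 3 3 2 4]
Step 3: flows [0=1,0=2,4->1,2->3,4->3] -> levels [3 4 2 4 2]
Step 4: flows [1->0,0->2,1->4,3->2,3->4] -> levels [3 2 4 2 4]
Step 5: flows [0->1,2->0,4->1,2->3,4->3] -> levels [3 4 2 4 2]
  -> period-2 cycle: step 5 state = step 3 state
  -> state at step 6: (6-3) mod 2 = 1, same as step 4 -> [3 2 4 2 4]

Answer: 3 2 4 2 4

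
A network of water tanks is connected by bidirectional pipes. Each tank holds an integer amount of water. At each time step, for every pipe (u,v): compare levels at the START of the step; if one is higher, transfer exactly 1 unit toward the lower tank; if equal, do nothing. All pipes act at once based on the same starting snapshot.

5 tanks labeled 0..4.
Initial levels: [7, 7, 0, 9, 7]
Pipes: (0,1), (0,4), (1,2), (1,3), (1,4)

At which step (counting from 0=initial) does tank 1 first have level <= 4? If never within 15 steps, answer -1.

Step 1: flows [0=1,0=4,1->2,3->1,1=4] -> levels [7 7 1 8 7]
Step 2: flows [0=1,0=4,1->2,3->1,1=4] -> levels [7 7 2 7 7]
Step 3: flows [0=1,0=4,1->2,1=3,1=4] -> levels [7 6 3 7 7]
Step 4: flows [0->1,0=4,1->2,3->1,4->1] -> levels [6 8 4 6 6]
Step 5: flows [1->0,0=4,1->2,1->3,1->4] -> levels [7 4 5 7 7]
Tank 1 first reaches <=4 at step 5

Answer: 5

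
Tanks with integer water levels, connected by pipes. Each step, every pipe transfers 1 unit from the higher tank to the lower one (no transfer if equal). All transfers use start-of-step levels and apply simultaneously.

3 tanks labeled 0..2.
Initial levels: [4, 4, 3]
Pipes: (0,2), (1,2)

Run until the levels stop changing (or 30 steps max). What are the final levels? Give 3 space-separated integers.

Step 1: flows [0->2,1->2] -> levels [3 3 5]
Step 2: flows [2->0,2->1] -> levels [4 4 3]
  -> period-2 cycle: step 2 state = step 0 state; never stabilizes
  -> state at step 30: (30-0) mod 2 = 0, same as step 0 -> [4 4 3]

Answer: 4 4 3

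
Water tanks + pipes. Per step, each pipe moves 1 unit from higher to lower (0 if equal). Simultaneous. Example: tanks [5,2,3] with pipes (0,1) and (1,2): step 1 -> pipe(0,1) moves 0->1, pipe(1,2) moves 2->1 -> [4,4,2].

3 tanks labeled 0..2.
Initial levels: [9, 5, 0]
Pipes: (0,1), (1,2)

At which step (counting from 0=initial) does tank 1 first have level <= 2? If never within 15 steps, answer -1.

Step 1: flows [0->1,1->2] -> levels [8 5 1]
Step 2: flows [0->1,1->2] -> levels [7 5 2]
Step 3: flows [0->1,1->2] -> levels [6 5 3]
Step 4: flows [0->1,1->2] -> levels [5 5 4]
Step 5: flows [0=1,1->2] -> levels [5 4 5]
Step 6: flows [0->1,2->1] -> levels [4 6 4]
Step 7: flows [1->0,1->2] -> levels [5 4 5]
  -> period-2 cycle (repeats step 5); tank 1 never drops to <=2
Tank 1 never reaches <=2 within 15 steps

Answer: -1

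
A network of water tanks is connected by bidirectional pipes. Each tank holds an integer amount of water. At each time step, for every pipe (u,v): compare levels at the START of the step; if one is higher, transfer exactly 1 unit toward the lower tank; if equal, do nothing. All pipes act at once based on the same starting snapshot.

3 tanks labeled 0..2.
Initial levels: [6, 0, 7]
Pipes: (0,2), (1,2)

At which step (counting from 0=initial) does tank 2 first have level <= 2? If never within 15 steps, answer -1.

Step 1: flows [2->0,2->1] -> levels [7 1 5]
Step 2: flows [0->2,2->1] -> levels [6 2 5]
Step 3: flows [0->2,2->1] -> levels [5 3 5]
Step 4: flows [0=2,2->1] -> levels [5 4 4]
Step 5: flows [0->2,1=2] -> levels [4 4 5]
Step 6: flows [2->0,2->1] -> levels [5 5 3]
Step 7: flows [0->2,1->2] -> levels [4 4 5]
  -> period-2 cycle (repeats step 5); tank 2 never drops to <=2
Tank 2 never reaches <=2 within 15 steps

Answer: -1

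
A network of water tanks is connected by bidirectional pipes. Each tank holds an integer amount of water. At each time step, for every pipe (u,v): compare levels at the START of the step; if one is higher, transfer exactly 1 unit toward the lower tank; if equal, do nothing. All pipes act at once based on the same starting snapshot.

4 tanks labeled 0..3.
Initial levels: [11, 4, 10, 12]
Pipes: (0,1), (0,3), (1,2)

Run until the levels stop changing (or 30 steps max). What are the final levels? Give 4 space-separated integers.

Answer: 8 10 9 10

Derivation:
Step 1: flows [0->1,3->0,2->1] -> levels [11 6 9 11]
Step 2: flows [0->1,0=3,2->1] -> levels [10 8 8 11]
Step 3: flows [0->1,3->0,1=2] -> levels [10 9 8 10]
Step 4: flows [0->1,0=3,1->2] -> levels [9 9 9 10]
Step 5: flows [0=1,3->0,1=2] -> levels [10 9 9 9]
Step 6: flows [0->1,0->3,1=2] -> levels [8 10 9 10]
Step 7: flows [1->0,3->0,1->2] -> levels [10 8 10 9]
Step 8: flows [0->1,0->3,2->1] -> levels [8 10 9 10]
  -> period-2 cycle: step 8 state = step 6 state; never stabilizes
  -> state at step 30: (30-6) mod 2 = 0, same as step 6 -> [8 10 9 10]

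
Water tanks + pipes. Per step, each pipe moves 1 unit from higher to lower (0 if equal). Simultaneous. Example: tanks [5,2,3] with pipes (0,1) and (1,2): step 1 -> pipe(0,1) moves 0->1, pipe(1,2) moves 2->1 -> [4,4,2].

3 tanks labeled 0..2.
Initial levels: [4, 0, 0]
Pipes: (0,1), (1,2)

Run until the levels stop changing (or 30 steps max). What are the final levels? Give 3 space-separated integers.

Answer: 2 0 2

Derivation:
Step 1: flows [0->1,1=2] -> levels [3 1 0]
Step 2: flows [0->1,1->2] -> levels [2 1 1]
Step 3: flows [0->1,1=2] -> levels [1 2 1]
Step 4: flows [1->0,1->2] -> levels [2 0 2]
Step 5: flows [0->1,2->1] -> levels [1 2 1]
  -> period-2 cycle: step 5 state = step 3 state; never stabilizes
  -> state at step 30: (30-3) mod 2 = 1, same as step 4 -> [2 0 2]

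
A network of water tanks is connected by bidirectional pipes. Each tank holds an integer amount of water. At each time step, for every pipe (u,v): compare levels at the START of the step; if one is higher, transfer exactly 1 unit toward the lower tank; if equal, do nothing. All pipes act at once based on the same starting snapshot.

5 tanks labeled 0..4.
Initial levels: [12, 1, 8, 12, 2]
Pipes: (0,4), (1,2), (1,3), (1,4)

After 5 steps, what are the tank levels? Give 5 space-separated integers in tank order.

Answer: 7 8 6 7 7

Derivation:
Step 1: flows [0->4,2->1,3->1,4->1] -> levels [11 4 7 11 2]
Step 2: flows [0->4,2->1,3->1,1->4] -> levels [10 5 6 10 4]
Step 3: flows [0->4,2->1,3->1,1->4] -> levels [9 6 5 9 6]
Step 4: flows [0->4,1->2,3->1,1=4] -> levels [8 6 6 8 7]
Step 5: flows [0->4,1=2,3->1,4->1] -> levels [7 8 6 7 7]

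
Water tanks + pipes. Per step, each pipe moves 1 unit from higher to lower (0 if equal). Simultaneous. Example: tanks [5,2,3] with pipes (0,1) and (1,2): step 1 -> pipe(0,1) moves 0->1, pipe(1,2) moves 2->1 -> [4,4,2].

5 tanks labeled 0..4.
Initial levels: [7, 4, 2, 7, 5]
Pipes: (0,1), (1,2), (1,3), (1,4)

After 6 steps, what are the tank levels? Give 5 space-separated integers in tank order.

Step 1: flows [0->1,1->2,3->1,4->1] -> levels [6 6 3 6 4]
Step 2: flows [0=1,1->2,1=3,1->4] -> levels [6 4 4 6 5]
Step 3: flows [0->1,1=2,3->1,4->1] -> levels [5 7 4 5 4]
Step 4: flows [1->0,1->2,1->3,1->4] -> levels [6 3 5 6 5]
Step 5: flows [0->1,2->1,3->1,4->1] -> levels [5 7 4 5 4]
  -> period-2 cycle: step 5 state = step 3 state
  -> state at step 6: (6-3) mod 2 = 1, same as step 4 -> [6 3 5 6 5]

Answer: 6 3 5 6 5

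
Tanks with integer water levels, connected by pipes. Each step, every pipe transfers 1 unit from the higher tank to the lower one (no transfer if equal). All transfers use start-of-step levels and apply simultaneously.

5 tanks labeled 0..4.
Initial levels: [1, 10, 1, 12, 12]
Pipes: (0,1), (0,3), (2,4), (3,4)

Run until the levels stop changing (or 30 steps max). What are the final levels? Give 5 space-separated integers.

Answer: 9 7 6 6 8

Derivation:
Step 1: flows [1->0,3->0,4->2,3=4] -> levels [3 9 2 11 11]
Step 2: flows [1->0,3->0,4->2,3=4] -> levels [5 8 3 10 10]
Step 3: flows [1->0,3->0,4->2,3=4] -> levels [7 7 4 9 9]
Step 4: flows [0=1,3->0,4->2,3=4] -> levels [8 7 5 8 8]
Step 5: flows [0->1,0=3,4->2,3=4] -> levels [7 8 6 8 7]
Step 6: flows [1->0,3->0,4->2,3->4] -> levels [9 7 7 6 7]
Step 7: flows [0->1,0->3,2=4,4->3] -> levels [7 8 7 8 6]
Step 8: flows [1->0,3->0,2->4,3->4] -> levels [9 7 6 6 8]
Step 9: flows [0->1,0->3,4->2,4->3] -> levels [7 8 7 8 6]
  -> period-2 cycle: step 9 state = step 7 state; never stabilizes
  -> state at step 30: (30-7) mod 2 = 1, same as step 8 -> [9 7 6 6 8]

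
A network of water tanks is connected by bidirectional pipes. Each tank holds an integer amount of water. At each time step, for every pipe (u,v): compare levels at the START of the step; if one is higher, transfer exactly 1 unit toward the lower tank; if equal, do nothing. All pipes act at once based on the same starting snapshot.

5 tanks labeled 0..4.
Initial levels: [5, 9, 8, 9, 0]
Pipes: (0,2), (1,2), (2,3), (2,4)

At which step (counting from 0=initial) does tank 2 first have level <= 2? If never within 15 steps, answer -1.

Answer: -1

Derivation:
Step 1: flows [2->0,1->2,3->2,2->4] -> levels [6 8 8 8 1]
Step 2: flows [2->0,1=2,2=3,2->4] -> levels [7 8 6 8 2]
Step 3: flows [0->2,1->2,3->2,2->4] -> levels [6 7 8 7 3]
Step 4: flows [2->0,2->1,2->3,2->4] -> levels [7 8 4 8 4]
Step 5: flows [0->2,1->2,3->2,2=4] -> levels [6 7 7 7 4]
Step 6: flows [2->0,1=2,2=3,2->4] -> levels [7 7 5 7 5]
Step 7: flows [0->2,1->2,3->2,2=4] -> levels [6 6 8 6 5]
Step 8: flows [2->0,2->1,2->3,2->4] -> levels [7 7 4 7 6]
Step 9: flows [0->2,1->2,3->2,4->2] -> levels [6 6 8 6 5]
  -> period-2 cycle (repeats step 7); tank 2 never drops to <=2
Tank 2 never reaches <=2 within 15 steps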